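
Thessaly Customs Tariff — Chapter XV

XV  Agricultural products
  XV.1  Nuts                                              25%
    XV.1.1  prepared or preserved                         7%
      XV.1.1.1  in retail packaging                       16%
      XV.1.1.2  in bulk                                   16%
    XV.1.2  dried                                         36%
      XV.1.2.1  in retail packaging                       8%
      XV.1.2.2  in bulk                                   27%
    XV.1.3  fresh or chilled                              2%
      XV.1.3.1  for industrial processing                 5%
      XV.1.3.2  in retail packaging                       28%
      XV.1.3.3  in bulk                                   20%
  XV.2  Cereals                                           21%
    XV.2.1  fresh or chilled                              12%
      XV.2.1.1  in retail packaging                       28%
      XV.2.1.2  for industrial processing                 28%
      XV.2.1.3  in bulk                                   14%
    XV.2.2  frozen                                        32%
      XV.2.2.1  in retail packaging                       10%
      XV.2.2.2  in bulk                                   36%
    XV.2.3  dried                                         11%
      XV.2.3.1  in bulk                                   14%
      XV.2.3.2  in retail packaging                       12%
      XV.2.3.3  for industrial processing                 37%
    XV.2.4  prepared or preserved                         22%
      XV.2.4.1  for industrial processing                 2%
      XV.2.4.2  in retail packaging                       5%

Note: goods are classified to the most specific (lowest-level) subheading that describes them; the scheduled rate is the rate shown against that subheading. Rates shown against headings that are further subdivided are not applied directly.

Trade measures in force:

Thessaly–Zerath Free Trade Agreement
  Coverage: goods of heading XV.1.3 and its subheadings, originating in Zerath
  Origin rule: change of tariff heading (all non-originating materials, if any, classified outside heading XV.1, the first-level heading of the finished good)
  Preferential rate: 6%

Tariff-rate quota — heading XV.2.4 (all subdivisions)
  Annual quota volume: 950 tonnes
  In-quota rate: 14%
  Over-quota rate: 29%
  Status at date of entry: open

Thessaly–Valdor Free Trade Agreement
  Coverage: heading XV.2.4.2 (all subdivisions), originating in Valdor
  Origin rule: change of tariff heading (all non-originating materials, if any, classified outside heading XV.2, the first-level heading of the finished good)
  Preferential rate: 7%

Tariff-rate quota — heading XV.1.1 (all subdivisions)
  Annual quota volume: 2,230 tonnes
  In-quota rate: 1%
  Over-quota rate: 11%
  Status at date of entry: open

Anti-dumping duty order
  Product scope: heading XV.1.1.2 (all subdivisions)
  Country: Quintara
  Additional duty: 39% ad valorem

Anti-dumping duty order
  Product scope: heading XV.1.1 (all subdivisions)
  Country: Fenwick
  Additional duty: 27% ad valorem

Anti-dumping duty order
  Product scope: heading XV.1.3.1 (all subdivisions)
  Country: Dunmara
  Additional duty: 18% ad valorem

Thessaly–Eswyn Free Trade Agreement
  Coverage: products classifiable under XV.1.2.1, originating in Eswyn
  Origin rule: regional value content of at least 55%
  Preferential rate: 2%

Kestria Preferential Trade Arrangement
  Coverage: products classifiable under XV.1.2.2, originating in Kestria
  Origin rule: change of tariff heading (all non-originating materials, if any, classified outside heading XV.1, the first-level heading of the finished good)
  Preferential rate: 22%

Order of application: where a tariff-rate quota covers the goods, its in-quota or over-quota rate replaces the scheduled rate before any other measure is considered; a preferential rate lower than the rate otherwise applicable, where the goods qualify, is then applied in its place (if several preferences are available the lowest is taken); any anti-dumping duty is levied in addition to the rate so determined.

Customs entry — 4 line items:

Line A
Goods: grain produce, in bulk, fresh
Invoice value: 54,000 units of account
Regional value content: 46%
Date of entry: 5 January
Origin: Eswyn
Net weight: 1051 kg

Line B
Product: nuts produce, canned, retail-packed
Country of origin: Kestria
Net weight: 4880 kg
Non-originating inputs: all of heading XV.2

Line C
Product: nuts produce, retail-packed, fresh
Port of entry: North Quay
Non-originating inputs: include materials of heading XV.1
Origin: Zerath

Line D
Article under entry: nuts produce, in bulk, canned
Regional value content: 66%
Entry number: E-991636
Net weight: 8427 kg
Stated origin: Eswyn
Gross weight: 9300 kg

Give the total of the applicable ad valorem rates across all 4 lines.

44%

Line A: grain → XV.2; fresh → XV.2.1; in bulk → XV.2.1.3. Scheduled 14%. Eswyn agreement on XV.1.2.1: XV.2.1.3 not covered. → 14%.
Line B: nuts → XV.1; canned → XV.1.1; retail-packed → XV.1.1.1. Scheduled 16%. quota on XV.1.1 open → in-quota 1%; Kestria agreement on XV.1.2.2: XV.1.1.1 not covered. → 1%.
Line C: nuts → XV.1; fresh → XV.1.3; retail-packed → XV.1.3.2. Scheduled 28%. Zerath agreement on XV.1.3: CTH not met. → 28%.
Line D: nuts → XV.1; canned → XV.1.1; in bulk → XV.1.1.2. Scheduled 16%. quota on XV.1.1 open → in-quota 1%; Eswyn agreement on XV.1.2.1: XV.1.1.2 not covered. → 1%.
Sum: 14% + 1% + 28% + 1% = 44%.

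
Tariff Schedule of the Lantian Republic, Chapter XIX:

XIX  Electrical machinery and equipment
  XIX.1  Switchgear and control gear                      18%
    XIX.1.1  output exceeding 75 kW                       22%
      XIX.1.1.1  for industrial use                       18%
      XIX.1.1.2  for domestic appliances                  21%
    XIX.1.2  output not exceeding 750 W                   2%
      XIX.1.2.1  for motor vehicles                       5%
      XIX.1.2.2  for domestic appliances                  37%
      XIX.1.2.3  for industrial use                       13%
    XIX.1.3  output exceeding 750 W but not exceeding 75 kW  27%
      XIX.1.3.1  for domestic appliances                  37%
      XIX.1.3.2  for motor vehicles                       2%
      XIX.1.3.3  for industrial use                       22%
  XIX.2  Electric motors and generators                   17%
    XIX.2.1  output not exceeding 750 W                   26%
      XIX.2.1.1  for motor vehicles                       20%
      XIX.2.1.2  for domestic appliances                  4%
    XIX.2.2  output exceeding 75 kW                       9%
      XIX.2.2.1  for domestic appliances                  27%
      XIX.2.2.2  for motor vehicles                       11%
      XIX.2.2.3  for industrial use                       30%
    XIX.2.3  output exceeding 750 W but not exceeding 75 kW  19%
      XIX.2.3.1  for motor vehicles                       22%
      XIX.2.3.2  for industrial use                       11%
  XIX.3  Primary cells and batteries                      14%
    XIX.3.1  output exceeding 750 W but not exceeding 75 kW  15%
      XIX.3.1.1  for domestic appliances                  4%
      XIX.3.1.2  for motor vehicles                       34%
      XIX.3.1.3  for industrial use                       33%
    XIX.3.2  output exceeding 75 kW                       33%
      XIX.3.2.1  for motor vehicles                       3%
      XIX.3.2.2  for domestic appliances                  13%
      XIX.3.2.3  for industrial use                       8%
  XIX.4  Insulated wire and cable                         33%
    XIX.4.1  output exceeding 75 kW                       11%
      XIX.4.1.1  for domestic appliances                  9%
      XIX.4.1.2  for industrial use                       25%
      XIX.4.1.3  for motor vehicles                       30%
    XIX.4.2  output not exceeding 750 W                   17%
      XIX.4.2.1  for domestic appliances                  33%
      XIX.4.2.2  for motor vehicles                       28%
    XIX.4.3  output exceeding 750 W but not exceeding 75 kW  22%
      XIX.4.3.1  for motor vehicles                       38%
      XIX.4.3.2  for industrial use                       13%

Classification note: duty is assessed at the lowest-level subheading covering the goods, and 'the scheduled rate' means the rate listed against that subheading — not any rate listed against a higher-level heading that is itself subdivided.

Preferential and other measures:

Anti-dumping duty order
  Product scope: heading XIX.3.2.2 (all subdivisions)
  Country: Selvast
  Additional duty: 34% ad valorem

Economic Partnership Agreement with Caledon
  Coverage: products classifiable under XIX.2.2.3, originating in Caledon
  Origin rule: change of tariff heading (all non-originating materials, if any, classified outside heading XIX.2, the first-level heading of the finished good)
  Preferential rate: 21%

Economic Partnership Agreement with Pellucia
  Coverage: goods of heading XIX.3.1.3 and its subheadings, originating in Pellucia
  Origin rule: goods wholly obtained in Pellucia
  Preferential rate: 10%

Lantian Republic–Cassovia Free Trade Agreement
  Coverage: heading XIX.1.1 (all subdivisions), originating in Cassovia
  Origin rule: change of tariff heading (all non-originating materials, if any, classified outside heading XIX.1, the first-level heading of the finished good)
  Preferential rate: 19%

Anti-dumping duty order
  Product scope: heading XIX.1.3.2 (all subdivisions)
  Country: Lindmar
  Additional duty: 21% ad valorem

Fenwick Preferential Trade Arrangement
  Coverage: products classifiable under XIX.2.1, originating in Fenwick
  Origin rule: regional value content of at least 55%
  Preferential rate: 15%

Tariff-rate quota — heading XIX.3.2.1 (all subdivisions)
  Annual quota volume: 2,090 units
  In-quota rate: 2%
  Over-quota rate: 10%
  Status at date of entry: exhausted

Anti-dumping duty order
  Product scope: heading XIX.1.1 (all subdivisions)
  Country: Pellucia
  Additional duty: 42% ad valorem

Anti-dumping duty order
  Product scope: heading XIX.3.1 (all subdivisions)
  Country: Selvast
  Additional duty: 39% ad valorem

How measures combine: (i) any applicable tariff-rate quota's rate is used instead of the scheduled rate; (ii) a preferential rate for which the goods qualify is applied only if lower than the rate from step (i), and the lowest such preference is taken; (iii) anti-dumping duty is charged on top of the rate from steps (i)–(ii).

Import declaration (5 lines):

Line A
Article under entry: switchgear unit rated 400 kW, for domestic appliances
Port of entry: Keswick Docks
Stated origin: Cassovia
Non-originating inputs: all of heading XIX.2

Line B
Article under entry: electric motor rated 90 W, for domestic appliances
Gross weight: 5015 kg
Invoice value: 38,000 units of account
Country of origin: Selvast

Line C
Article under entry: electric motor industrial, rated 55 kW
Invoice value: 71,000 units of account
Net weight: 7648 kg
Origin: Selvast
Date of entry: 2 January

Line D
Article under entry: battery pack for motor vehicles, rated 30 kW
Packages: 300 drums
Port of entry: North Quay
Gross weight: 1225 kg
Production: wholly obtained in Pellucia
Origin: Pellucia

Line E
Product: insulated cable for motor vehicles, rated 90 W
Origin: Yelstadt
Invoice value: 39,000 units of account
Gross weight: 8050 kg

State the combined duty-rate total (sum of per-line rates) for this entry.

96%

Line A: switchgear unit → XIX.1; rated 400 kW → XIX.1.1; for domestic appliances → XIX.1.1.2. Scheduled 21%. Cassovia agreement on XIX.1.1: CTH met → 19% available; preferential 19%. → 19%.
Line B: electric motor → XIX.2; rated 90 W → XIX.2.1; for domestic appliances → XIX.2.1.2. Scheduled 4%. No special measure applies. → 4%.
Line C: electric motor → XIX.2; rated 55 kW → XIX.2.3; industrial → XIX.2.3.2. Scheduled 11%. No special measure applies. → 11%.
Line D: battery pack → XIX.3; rated 30 kW → XIX.3.1; for motor vehicles → XIX.3.1.2. Scheduled 34%. Pellucia agreement on XIX.3.1.3: XIX.3.1.2 not covered. → 34%.
Line E: insulated cable → XIX.4; rated 90 W → XIX.4.2; for motor vehicles → XIX.4.2.2. Scheduled 28%. No special measure applies. → 28%.
Sum: 19% + 4% + 11% + 34% + 28% = 96%.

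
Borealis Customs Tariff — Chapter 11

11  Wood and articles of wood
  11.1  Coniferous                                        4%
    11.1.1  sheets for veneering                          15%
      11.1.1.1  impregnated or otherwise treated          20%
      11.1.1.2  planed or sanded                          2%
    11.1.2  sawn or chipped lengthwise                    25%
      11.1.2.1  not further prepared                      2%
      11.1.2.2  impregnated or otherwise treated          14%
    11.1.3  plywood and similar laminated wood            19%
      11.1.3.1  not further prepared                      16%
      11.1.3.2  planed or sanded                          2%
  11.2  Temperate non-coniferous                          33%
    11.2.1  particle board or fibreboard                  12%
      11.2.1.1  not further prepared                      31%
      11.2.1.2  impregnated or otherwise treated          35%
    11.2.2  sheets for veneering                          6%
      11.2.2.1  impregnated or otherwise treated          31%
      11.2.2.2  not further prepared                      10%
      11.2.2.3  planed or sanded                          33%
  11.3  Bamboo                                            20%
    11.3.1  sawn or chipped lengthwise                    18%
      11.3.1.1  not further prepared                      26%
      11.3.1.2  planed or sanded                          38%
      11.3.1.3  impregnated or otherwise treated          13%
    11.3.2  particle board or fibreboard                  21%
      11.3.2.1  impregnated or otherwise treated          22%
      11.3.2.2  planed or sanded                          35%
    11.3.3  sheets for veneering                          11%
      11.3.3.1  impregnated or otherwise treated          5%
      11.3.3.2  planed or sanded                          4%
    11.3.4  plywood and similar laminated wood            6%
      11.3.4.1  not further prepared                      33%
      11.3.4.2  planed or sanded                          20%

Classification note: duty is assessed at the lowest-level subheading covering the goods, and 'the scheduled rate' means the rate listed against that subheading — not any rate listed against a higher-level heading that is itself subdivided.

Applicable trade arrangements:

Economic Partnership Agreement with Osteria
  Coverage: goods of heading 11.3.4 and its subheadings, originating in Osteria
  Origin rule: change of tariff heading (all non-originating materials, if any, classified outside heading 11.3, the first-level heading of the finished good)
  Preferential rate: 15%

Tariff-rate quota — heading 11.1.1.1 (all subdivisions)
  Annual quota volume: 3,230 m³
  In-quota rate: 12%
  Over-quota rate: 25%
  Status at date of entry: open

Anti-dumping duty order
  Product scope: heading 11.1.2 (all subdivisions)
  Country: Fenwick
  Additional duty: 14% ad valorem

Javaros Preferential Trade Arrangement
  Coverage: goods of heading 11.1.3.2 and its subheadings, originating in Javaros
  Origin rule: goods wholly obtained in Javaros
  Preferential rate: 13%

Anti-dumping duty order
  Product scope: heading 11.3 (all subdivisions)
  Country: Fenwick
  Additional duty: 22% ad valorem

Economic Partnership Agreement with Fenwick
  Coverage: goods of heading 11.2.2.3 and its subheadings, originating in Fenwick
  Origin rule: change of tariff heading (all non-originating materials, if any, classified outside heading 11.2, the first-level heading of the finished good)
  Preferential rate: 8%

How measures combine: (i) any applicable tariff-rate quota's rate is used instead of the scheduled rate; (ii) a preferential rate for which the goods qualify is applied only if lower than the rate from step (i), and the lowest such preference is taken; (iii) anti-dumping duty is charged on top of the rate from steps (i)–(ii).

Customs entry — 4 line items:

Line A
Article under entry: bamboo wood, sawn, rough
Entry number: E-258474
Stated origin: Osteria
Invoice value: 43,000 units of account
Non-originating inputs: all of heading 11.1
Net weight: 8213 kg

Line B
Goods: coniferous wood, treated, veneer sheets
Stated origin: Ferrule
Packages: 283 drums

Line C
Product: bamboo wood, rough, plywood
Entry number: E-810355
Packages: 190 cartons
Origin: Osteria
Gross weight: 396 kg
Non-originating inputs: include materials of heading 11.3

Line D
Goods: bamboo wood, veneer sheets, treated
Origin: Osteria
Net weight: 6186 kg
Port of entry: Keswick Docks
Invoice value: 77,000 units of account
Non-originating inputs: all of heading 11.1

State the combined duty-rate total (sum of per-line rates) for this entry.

76%

Line A: bamboo → 11.3; sawn → 11.3.1; rough → 11.3.1.1. Scheduled 26%. Osteria agreement on 11.3.4: 11.3.1.1 not covered. → 26%.
Line B: coniferous → 11.1; veneer sheets → 11.1.1; treated → 11.1.1.1. Scheduled 20%. quota on 11.1.1.1 open → in-quota 12%. → 12%.
Line C: bamboo → 11.3; plywood → 11.3.4; rough → 11.3.4.1. Scheduled 33%. Osteria agreement on 11.3.4: CTH not met. → 33%.
Line D: bamboo → 11.3; veneer sheets → 11.3.3; treated → 11.3.3.1. Scheduled 5%. Osteria agreement on 11.3.4: 11.3.3.1 not covered. → 5%.
Sum: 26% + 12% + 33% + 5% = 76%.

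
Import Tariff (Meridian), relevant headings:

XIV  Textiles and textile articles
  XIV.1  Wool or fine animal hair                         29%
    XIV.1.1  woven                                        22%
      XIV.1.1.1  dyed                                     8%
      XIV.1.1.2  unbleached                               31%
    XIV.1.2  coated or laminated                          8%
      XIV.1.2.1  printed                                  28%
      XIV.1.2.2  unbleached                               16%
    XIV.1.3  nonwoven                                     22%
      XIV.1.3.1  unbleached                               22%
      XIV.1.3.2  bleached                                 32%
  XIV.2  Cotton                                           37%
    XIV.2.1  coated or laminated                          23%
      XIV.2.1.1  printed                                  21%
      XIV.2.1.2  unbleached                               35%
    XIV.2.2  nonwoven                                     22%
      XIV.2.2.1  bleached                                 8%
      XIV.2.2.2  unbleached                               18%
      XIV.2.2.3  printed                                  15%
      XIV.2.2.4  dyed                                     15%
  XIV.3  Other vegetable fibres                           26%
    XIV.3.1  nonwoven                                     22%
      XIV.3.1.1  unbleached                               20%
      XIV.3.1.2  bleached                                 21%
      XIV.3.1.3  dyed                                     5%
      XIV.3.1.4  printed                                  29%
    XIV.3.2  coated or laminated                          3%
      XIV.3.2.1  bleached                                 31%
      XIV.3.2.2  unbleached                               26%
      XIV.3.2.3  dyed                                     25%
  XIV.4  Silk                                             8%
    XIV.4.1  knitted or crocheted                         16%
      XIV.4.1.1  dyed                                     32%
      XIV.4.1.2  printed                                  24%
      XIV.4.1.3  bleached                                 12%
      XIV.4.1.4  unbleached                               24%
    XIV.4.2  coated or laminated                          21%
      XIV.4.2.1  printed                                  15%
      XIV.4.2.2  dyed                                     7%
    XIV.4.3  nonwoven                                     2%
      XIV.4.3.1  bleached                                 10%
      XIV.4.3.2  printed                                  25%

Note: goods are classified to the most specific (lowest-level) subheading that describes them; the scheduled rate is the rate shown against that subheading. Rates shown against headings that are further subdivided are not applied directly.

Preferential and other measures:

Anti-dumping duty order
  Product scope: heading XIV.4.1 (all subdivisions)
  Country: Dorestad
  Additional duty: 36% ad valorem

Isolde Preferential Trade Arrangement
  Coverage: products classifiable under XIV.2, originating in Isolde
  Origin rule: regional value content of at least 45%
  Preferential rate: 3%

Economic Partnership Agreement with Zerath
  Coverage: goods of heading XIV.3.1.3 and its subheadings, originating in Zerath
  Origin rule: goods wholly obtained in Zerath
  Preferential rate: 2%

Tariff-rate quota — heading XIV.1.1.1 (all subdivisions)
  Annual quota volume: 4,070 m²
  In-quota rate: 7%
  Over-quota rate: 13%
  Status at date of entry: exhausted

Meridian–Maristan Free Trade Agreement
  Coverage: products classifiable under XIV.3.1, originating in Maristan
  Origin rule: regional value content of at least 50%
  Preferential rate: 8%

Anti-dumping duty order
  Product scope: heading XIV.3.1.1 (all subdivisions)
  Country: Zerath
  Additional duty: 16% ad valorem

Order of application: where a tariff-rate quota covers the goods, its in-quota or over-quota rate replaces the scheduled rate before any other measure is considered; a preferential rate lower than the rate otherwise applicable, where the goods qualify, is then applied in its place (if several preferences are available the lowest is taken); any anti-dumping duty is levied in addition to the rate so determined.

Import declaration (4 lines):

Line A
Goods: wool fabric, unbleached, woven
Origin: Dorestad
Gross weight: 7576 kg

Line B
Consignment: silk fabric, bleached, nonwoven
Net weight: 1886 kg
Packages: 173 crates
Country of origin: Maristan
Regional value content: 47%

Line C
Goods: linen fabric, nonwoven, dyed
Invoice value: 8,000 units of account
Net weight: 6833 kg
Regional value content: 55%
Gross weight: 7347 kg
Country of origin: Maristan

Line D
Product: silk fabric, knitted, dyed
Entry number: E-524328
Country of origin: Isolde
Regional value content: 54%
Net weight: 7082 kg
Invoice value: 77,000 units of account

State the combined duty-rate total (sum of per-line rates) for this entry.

Line A: wool → XIV.1; woven → XIV.1.1; unbleached → XIV.1.1.2. Scheduled 31%. No special measure applies. → 31%.
Line B: silk → XIV.4; nonwoven → XIV.4.3; bleached → XIV.4.3.1. Scheduled 10%. Maristan agreement on XIV.3.1: XIV.4.3.1 not covered. → 10%.
Line C: linen → XIV.3; nonwoven → XIV.3.1; dyed → XIV.3.1.3. Scheduled 5%. Maristan agreement on XIV.3.1: RVC ≥ 50% → 8% available; preference 8% not lower than 5% → no reduction. → 5%.
Line D: silk → XIV.4; knitted → XIV.4.1; dyed → XIV.4.1.1. Scheduled 32%. Isolde agreement on XIV.2: XIV.4.1.1 not covered. → 32%.
Sum: 31% + 10% + 5% + 32% = 78%.

78%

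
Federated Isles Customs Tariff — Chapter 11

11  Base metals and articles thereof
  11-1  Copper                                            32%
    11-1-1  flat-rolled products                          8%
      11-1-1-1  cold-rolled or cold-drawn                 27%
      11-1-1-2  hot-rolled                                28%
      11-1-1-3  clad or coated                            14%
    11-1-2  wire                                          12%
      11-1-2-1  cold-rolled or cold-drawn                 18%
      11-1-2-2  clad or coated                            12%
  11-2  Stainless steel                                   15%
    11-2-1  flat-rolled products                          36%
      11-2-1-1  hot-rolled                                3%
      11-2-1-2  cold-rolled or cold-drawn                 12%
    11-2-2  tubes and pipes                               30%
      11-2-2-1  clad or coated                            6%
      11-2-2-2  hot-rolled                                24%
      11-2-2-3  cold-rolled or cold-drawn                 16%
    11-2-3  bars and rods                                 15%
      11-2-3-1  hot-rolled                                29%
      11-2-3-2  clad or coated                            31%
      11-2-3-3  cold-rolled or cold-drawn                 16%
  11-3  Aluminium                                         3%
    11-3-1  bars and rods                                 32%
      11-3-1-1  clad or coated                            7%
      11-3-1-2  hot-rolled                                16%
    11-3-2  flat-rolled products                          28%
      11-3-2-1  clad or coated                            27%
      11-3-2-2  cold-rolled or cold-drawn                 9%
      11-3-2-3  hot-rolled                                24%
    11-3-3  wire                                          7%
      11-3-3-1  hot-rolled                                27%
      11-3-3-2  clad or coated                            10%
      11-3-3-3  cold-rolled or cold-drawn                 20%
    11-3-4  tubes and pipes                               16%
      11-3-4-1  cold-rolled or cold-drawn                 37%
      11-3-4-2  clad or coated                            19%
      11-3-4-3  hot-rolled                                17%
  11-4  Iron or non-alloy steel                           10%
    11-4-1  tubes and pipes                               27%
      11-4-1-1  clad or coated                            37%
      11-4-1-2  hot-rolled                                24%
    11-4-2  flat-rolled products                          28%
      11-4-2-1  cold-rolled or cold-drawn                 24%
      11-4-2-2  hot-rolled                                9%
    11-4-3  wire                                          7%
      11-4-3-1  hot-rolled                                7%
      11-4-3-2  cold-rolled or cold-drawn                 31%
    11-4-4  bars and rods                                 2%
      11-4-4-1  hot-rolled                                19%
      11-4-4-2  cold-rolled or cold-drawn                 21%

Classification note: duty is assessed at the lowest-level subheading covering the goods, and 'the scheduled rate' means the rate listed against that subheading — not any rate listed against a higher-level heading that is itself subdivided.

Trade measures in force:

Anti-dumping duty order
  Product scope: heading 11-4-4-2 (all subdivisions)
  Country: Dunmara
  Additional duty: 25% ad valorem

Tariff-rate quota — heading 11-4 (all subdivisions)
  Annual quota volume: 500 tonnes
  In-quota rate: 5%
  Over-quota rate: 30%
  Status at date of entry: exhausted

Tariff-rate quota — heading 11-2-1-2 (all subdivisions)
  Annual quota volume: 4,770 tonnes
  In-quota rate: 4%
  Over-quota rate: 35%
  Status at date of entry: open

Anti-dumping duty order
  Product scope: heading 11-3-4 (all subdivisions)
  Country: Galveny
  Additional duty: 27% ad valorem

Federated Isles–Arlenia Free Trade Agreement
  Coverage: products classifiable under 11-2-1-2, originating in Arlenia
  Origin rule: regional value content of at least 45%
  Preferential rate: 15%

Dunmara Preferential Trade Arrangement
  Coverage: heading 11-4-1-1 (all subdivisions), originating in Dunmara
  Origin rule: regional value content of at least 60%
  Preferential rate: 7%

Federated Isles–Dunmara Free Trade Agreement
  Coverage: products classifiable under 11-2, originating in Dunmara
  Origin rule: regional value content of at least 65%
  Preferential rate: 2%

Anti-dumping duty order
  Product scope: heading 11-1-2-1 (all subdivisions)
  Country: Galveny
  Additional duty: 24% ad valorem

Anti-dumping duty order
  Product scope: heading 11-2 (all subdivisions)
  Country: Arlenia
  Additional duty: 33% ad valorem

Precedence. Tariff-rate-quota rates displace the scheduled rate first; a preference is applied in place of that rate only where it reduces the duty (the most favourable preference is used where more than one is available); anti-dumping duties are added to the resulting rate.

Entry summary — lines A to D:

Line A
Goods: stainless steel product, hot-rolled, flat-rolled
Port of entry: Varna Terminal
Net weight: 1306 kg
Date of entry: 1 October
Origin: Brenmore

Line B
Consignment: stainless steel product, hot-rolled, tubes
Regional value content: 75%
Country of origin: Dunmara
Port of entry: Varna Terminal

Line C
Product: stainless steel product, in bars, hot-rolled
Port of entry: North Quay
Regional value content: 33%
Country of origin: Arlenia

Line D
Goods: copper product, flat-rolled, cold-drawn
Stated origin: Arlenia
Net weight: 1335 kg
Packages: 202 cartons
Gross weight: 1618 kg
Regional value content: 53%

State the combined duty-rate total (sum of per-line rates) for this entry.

94%

Line A: stainless steel → 11-2; flat-rolled → 11-2-1; hot-rolled → 11-2-1-1. Scheduled 3%. No special measure applies. → 3%.
Line B: stainless steel → 11-2; tubes → 11-2-2; hot-rolled → 11-2-2-2. Scheduled 24%. Dunmara agreement on 11-4-1-1: 11-2-2-2 not covered; Dunmara agreement on 11-2: RVC ≥ 65% → 2% available; preferential 2%. → 2%.
Line C: stainless steel → 11-2; in bars → 11-2-3; hot-rolled → 11-2-3-1. Scheduled 29%. Arlenia agreement on 11-2-1-2: 11-2-3-1 not covered; anti-dumping (Arlenia, 11-2): +33%; total 29% + 33% = 62%. → 62%.
Line D: copper → 11-1; flat-rolled → 11-1-1; cold-drawn → 11-1-1-1. Scheduled 27%. Arlenia agreement on 11-2-1-2: 11-1-1-1 not covered. → 27%.
Sum: 3% + 2% + 62% + 27% = 94%.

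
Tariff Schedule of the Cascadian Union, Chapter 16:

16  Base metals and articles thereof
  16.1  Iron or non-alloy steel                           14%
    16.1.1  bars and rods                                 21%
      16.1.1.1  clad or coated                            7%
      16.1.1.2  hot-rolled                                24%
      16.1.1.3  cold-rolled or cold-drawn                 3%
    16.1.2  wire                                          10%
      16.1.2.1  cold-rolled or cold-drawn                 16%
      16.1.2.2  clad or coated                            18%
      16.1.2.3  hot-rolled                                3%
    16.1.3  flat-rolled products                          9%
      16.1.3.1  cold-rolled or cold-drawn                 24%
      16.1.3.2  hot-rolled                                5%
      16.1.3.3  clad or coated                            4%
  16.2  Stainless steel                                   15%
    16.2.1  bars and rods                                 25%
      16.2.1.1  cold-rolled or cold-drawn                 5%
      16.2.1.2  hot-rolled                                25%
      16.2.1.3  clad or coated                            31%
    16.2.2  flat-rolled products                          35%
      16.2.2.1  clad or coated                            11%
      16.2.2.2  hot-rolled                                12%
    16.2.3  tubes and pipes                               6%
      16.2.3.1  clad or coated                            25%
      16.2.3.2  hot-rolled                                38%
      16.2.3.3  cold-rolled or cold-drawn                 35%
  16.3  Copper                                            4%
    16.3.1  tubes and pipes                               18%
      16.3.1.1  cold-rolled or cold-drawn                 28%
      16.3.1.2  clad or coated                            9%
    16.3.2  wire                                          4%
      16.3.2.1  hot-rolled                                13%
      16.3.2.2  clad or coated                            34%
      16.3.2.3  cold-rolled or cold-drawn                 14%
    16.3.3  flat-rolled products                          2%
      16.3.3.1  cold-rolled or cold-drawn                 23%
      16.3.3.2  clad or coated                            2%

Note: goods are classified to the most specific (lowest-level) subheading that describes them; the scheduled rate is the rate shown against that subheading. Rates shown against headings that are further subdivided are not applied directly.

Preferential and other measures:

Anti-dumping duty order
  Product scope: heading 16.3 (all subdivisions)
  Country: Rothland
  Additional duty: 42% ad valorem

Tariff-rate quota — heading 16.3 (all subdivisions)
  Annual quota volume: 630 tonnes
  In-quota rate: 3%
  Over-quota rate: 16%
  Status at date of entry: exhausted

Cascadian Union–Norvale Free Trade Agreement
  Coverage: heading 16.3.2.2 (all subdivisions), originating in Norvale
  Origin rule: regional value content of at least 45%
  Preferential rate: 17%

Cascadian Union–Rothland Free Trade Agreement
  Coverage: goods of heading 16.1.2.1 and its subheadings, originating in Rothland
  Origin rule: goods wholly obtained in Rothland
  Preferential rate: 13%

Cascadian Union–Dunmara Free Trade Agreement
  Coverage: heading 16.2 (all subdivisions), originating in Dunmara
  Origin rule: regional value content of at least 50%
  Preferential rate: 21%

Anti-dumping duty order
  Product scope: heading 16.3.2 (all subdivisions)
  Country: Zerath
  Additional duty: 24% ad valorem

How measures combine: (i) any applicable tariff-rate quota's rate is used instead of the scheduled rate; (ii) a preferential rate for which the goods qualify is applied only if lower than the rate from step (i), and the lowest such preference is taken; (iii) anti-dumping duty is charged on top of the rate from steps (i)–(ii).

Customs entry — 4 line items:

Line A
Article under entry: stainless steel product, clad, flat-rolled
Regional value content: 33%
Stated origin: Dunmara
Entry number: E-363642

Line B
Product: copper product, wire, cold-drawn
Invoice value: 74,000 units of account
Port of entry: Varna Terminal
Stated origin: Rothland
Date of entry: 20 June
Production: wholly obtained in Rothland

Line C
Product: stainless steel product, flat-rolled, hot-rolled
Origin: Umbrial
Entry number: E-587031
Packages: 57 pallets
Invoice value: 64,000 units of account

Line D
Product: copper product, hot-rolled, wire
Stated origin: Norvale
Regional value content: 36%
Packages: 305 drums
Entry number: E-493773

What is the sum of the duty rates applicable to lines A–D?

Line A: stainless steel → 16.2; flat-rolled → 16.2.2; clad → 16.2.2.1. Scheduled 11%. Dunmara agreement on 16.2: RVC < 50%. → 11%.
Line B: copper → 16.3; wire → 16.3.2; cold-drawn → 16.3.2.3. Scheduled 14%. quota on 16.3 exhausted → over-quota 16%; Rothland agreement on 16.1.2.1: 16.3.2.3 not covered; anti-dumping (Rothland, 16.3): +42%; total 16% + 42% = 58%. → 58%.
Line C: stainless steel → 16.2; flat-rolled → 16.2.2; hot-rolled → 16.2.2.2. Scheduled 12%. No special measure applies. → 12%.
Line D: copper → 16.3; wire → 16.3.2; hot-rolled → 16.3.2.1. Scheduled 13%. quota on 16.3 exhausted → over-quota 16%; Norvale agreement on 16.3.2.2: 16.3.2.1 not covered. → 16%.
Sum: 11% + 58% + 12% + 16% = 97%.

97%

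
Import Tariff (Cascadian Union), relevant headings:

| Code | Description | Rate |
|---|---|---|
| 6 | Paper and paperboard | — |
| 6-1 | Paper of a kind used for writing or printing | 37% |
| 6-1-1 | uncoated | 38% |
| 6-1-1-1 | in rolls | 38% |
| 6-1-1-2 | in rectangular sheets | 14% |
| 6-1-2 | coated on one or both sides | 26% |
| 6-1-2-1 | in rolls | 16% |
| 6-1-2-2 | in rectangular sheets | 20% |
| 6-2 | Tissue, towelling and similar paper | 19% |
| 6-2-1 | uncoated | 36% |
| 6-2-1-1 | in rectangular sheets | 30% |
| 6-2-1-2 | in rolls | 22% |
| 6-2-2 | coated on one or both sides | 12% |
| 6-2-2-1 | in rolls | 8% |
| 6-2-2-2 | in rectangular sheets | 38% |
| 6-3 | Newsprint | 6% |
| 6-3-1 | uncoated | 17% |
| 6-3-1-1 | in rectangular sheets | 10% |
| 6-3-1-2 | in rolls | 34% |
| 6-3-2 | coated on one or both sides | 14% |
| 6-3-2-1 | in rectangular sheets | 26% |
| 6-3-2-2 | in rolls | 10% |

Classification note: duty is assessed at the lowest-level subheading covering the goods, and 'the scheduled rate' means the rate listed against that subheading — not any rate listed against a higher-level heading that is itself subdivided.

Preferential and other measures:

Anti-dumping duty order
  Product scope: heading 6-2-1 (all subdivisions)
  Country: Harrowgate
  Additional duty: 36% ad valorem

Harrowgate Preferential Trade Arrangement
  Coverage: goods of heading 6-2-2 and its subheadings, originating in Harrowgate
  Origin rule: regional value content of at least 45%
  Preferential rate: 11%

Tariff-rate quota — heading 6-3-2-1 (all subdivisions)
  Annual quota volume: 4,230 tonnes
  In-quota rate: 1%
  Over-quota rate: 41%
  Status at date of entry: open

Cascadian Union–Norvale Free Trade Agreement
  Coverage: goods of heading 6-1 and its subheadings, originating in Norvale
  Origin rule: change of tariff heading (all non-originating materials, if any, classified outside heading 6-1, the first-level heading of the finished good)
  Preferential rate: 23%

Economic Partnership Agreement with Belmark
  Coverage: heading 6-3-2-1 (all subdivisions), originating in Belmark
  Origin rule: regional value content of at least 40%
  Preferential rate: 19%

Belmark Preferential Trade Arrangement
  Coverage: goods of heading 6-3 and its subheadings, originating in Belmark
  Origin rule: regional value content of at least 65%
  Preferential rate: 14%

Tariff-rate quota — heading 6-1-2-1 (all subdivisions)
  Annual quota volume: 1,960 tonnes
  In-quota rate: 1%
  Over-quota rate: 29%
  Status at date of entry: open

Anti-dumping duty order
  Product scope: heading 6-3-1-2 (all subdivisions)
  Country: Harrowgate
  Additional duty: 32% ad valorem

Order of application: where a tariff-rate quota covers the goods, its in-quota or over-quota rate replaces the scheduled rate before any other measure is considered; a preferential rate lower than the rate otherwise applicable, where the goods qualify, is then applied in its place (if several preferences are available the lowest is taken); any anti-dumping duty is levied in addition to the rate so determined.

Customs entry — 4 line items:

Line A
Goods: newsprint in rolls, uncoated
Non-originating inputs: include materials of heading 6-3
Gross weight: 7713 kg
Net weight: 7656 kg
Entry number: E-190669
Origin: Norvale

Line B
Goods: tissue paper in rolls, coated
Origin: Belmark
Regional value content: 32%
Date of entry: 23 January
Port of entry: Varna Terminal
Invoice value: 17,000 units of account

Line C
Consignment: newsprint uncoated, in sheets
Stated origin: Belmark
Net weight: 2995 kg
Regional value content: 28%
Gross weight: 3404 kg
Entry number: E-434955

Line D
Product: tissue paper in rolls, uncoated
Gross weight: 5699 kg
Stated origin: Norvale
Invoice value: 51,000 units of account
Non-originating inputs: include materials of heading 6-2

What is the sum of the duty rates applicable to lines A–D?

74%

Line A: newsprint → 6-3; uncoated → 6-3-1; in rolls → 6-3-1-2. Scheduled 34%. Norvale agreement on 6-1: 6-3-1-2 not covered. → 34%.
Line B: tissue paper → 6-2; coated → 6-2-2; in rolls → 6-2-2-1. Scheduled 8%. Belmark agreement on 6-3-2-1: 6-2-2-1 not covered; Belmark agreement on 6-3: 6-2-2-1 not covered. → 8%.
Line C: newsprint → 6-3; uncoated → 6-3-1; in sheets → 6-3-1-1. Scheduled 10%. Belmark agreement on 6-3-2-1: 6-3-1-1 not covered; Belmark agreement on 6-3: RVC < 65%. → 10%.
Line D: tissue paper → 6-2; uncoated → 6-2-1; in rolls → 6-2-1-2. Scheduled 22%. Norvale agreement on 6-1: 6-2-1-2 not covered. → 22%.
Sum: 34% + 8% + 10% + 22% = 74%.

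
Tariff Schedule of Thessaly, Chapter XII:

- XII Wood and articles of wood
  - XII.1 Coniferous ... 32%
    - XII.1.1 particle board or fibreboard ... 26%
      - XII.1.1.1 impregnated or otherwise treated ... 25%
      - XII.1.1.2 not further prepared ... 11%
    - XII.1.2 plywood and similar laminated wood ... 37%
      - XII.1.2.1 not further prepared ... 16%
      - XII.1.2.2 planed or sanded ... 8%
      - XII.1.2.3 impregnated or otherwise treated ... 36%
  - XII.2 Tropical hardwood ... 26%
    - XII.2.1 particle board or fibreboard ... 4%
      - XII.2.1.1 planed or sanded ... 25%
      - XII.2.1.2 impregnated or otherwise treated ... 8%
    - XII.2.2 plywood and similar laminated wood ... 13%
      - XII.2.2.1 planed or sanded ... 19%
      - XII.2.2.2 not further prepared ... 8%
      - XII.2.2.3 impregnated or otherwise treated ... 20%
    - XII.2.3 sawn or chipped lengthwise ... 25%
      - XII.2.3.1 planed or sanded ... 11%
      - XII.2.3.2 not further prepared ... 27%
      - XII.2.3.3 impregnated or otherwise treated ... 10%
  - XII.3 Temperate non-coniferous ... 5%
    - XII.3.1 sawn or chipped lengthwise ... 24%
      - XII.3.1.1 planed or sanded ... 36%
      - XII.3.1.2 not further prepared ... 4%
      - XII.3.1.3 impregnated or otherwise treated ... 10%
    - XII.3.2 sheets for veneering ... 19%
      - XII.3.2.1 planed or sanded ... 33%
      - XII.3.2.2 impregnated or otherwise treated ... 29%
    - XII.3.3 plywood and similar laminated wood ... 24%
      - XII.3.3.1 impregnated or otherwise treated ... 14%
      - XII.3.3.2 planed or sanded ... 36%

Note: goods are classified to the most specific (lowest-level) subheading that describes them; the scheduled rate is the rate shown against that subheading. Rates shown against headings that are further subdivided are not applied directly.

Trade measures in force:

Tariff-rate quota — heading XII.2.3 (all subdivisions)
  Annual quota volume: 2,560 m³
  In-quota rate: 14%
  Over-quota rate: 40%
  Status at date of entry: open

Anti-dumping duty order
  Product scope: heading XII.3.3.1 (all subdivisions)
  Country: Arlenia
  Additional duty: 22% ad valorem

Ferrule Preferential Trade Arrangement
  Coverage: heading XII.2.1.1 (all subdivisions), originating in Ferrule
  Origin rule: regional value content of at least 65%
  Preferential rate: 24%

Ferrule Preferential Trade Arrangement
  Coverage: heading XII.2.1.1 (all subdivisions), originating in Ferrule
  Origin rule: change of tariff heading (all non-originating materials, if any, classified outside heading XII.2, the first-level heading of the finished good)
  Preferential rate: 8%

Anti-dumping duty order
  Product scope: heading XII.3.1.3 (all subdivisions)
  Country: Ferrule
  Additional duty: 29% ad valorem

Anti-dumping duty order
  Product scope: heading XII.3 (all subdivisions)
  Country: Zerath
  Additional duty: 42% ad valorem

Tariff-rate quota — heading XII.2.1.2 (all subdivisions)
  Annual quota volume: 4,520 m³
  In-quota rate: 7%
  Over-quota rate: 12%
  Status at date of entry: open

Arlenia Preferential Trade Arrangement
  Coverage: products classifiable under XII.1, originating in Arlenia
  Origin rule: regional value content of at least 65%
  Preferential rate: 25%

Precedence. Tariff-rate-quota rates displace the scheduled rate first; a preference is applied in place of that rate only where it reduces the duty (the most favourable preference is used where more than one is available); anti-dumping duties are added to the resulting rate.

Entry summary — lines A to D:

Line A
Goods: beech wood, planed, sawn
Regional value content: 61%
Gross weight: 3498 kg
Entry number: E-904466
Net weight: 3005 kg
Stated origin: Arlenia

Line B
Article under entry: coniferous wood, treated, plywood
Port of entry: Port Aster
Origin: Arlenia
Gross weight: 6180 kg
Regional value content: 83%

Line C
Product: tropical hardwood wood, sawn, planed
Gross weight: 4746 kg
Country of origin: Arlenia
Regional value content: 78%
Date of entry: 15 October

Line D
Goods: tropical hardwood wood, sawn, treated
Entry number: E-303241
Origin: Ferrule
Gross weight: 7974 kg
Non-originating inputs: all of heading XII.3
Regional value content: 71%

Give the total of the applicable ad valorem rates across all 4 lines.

89%

Line A: beech → XII.3; sawn → XII.3.1; planed → XII.3.1.1. Scheduled 36%. Arlenia agreement on XII.1: XII.3.1.1 not covered. → 36%.
Line B: coniferous → XII.1; plywood → XII.1.2; treated → XII.1.2.3. Scheduled 36%. Arlenia agreement on XII.1: RVC ≥ 65% → 25% available; preferential 25%. → 25%.
Line C: tropical hardwood → XII.2; sawn → XII.2.3; planed → XII.2.3.1. Scheduled 11%. quota on XII.2.3 open → in-quota 14%; Arlenia agreement on XII.1: XII.2.3.1 not covered. → 14%.
Line D: tropical hardwood → XII.2; sawn → XII.2.3; treated → XII.2.3.3. Scheduled 10%. quota on XII.2.3 open → in-quota 14%; Ferrule agreement on XII.2.1.1: XII.2.3.3 not covered; Ferrule agreement on XII.2.1.1: XII.2.3.3 not covered. → 14%.
Sum: 36% + 25% + 14% + 14% = 89%.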